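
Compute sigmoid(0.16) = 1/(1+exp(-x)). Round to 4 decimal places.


sigma(0.16) = 1/(1+e^(-0.16)) = 1/(1+0.852144) = 1/1.852144 = 0.5399.

0.5399


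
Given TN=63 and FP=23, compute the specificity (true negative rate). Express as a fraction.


Specificity = TN / (TN + FP) = 63 / 86 = 63/86.

63/86


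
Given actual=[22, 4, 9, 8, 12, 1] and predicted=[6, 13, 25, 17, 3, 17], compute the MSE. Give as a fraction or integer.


MSE = (1/6) * ((22-6)^2=256 + (4-13)^2=81 + (9-25)^2=256 + (8-17)^2=81 + (12-3)^2=81 + (1-17)^2=256). Sum = 1011. MSE = 337/2.

337/2


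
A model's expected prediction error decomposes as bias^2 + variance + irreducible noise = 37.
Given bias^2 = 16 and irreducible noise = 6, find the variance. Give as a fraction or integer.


Total error = bias^2 + variance + irreducible noise. So variance = 37 - 16 - 6 = 15.

15


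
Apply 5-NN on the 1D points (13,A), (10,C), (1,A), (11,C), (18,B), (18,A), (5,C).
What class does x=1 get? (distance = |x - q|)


Distances: |13-1|=12, |10-1|=9, |1-1|=0, |11-1|=10, |18-1|=17, |18-1|=17, |5-1|=4. 5 nearest: (1,A), (5,C), (10,C), (11,C), (13,A). Counts: {'A': 2, 'C': 3}. Majority class: C.

C


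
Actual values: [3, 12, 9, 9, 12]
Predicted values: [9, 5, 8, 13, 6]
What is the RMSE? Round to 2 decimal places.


MSE = 27.6000. RMSE = sqrt(27.6000) = 5.25.

5.25


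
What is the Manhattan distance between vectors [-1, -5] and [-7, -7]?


d = sum of absolute differences: |-1--7|=6 + |-5--7|=2 = 8.

8


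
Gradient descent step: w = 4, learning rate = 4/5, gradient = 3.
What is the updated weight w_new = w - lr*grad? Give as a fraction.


w_new = 4 - 4/5 * 3 = 4 - 12/5 = 8/5.

8/5


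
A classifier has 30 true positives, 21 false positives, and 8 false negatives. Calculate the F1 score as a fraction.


Precision = 30/51 = 10/17. Recall = 30/38 = 15/19. F1 = 2*P*R/(P+R) = 60/89.

60/89


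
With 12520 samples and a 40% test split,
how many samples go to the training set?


Test set = 12520 * 40% = 5008. Training set = 12520 - 5008 = 7512.

7512


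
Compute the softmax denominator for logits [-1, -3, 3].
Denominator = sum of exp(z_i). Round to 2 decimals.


Denom = e^-1=0.3679 + e^-3=0.0498 + e^3=20.0855. Sum = 20.5032, which rounds to 20.50.

20.50


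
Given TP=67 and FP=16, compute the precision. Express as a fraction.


Precision = TP / (TP + FP) = 67 / 83 = 67/83.

67/83


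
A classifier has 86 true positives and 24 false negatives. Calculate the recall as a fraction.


Recall = TP / (TP + FN) = 86 / 110 = 43/55.

43/55


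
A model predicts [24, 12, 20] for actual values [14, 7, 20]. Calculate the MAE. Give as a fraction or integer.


MAE = (1/3) * (|14-24|=10 + |7-12|=5 + |20-20|=0). Sum = 15. MAE = 5.

5


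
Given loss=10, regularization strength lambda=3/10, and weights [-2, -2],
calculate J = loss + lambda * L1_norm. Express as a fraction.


L1 norm = sum(|w|) = 4. J = 10 + 3/10 * 4 = 56/5.

56/5


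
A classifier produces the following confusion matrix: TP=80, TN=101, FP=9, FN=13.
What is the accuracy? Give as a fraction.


Accuracy = (TP + TN) / (TP + TN + FP + FN) = (80 + 101) / 203 = 181/203.

181/203


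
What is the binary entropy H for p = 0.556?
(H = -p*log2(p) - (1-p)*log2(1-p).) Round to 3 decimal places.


H = -0.556*log2(0.556) - 0.444*log2(0.444) = 0.991.

0.991


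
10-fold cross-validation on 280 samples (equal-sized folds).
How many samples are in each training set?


Each validation fold has 280/10 = 28 samples. Training set = 280 - 28 = 252.

252


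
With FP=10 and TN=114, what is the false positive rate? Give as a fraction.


FPR = FP / (FP + TN) = 10 / 124 = 5/62.

5/62


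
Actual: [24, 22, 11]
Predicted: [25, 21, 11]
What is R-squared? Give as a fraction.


Mean(y) = 19. SS_res = 2. SS_tot = 98. R^2 = 1 - 2/(98) = 48/49.

48/49


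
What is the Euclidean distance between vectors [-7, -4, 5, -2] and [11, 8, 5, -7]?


d = sqrt(sum of squared differences). (-7-11)^2=324, (-4-8)^2=144, (5-5)^2=0, (-2--7)^2=25. Sum = 493.

sqrt(493)


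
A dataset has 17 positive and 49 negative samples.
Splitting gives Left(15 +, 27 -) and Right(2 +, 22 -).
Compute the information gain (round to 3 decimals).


H(parent) = 0.8231. H(left) = 0.9403, H(right) = 0.4138. Weighted = (42/66)*0.9403 + (24/66)*0.4138 = 0.7488. IG = 0.8231 - 0.7488 = 0.0743, which rounds to 0.074.

0.074


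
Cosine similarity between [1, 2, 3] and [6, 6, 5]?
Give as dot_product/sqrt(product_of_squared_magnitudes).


dot = 33. |a|^2 = 14, |b|^2 = 97. cos = 33/sqrt(1358).

33/sqrt(1358)


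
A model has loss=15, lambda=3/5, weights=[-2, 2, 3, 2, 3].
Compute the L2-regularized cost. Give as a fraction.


L2 sq norm = sum(w^2) = 30. J = 15 + 3/5 * 30 = 33.

33


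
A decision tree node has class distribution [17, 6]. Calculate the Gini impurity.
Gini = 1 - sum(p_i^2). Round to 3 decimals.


Total = 23. Proportions: 17/23, 6/23. sum(p_i^2) = 0.6144. Gini = 1 - 0.6144 = 0.3856, which rounds to 0.386.

0.386


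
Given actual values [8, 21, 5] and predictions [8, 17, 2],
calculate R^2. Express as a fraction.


Mean(y) = 34/3. SS_res = 25. SS_tot = 434/3. R^2 = 1 - 25/(434/3) = 359/434.

359/434


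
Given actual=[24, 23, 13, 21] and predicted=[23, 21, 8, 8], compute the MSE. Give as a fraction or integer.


MSE = (1/4) * ((24-23)^2=1 + (23-21)^2=4 + (13-8)^2=25 + (21-8)^2=169). Sum = 199. MSE = 199/4.

199/4


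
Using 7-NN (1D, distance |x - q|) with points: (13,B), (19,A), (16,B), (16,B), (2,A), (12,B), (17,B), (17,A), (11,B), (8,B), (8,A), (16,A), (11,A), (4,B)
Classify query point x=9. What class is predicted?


Distances: |13-9|=4, |19-9|=10, |16-9|=7, |16-9|=7, |2-9|=7, |12-9|=3, |17-9|=8, |17-9|=8, |11-9|=2, |8-9|=1, |8-9|=1, |16-9|=7, |11-9|=2, |4-9|=5. 7 nearest: (8,A), (8,B), (11,A), (11,B), (12,B), (13,B), (4,B). Counts: {'A': 2, 'B': 5}. Majority class: B.

B


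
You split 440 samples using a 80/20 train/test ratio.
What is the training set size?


Test set = 440 * 20% = 88. Training set = 440 - 88 = 352.

352


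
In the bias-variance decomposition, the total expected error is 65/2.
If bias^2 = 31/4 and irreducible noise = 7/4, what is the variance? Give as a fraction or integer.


Total error = bias^2 + variance + irreducible noise. So variance = 65/2 - 31/4 - 7/4 = 23.

23


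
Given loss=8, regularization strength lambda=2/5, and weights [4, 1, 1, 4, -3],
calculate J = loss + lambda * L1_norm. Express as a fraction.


L1 norm = sum(|w|) = 13. J = 8 + 2/5 * 13 = 66/5.

66/5


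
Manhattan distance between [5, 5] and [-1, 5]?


d = sum of absolute differences: |5--1|=6 + |5-5|=0 = 6.

6


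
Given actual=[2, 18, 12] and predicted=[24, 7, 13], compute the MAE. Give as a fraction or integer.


MAE = (1/3) * (|2-24|=22 + |18-7|=11 + |12-13|=1). Sum = 34. MAE = 34/3.

34/3


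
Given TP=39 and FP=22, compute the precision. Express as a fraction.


Precision = TP / (TP + FP) = 39 / 61 = 39/61.

39/61


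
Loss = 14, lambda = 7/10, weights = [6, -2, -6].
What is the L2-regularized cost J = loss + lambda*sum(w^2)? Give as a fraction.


L2 sq norm = sum(w^2) = 76. J = 14 + 7/10 * 76 = 336/5.

336/5


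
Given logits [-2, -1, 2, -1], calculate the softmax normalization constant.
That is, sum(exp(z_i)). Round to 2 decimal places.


Denom = e^-2=0.1353 + e^-1=0.3679 + e^2=7.3891 + e^-1=0.3679. Sum = 8.2602, which rounds to 8.26.

8.26


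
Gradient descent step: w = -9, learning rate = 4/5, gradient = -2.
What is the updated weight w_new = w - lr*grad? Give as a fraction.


w_new = -9 - 4/5 * -2 = -9 - -8/5 = -37/5.

-37/5


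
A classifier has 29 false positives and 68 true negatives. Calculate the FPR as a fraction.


FPR = FP / (FP + TN) = 29 / 97 = 29/97.

29/97


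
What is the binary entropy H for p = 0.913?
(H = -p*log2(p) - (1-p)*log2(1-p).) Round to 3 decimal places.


H = -0.913*log2(0.913) - 0.087*log2(0.087) = 0.426.

0.426


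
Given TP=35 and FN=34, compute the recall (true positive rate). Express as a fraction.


Recall = TP / (TP + FN) = 35 / 69 = 35/69.

35/69


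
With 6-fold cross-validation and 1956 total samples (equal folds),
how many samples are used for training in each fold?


Each validation fold has 1956/6 = 326 samples. Training set = 1956 - 326 = 1630.

1630


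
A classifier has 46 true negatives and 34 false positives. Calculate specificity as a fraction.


Specificity = TN / (TN + FP) = 46 / 80 = 23/40.

23/40


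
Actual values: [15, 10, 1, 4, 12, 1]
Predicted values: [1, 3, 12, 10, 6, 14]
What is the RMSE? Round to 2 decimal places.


MSE = 101.1667. RMSE = sqrt(101.1667) = 10.06.

10.06


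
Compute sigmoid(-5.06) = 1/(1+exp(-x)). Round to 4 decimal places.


sigma(-5.06) = 1/(1+e^(5.06)) = 1/(1+157.590516) = 1/158.590516 = 0.0063.

0.0063


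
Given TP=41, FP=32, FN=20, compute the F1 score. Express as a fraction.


Precision = 41/73 = 41/73. Recall = 41/61 = 41/61. F1 = 2*P*R/(P+R) = 41/67.

41/67


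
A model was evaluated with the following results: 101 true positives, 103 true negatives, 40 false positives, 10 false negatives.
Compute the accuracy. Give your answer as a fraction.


Accuracy = (TP + TN) / (TP + TN + FP + FN) = (101 + 103) / 254 = 102/127.

102/127


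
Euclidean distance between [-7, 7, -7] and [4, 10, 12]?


d = sqrt(sum of squared differences). (-7-4)^2=121, (7-10)^2=9, (-7-12)^2=361. Sum = 491.

sqrt(491)


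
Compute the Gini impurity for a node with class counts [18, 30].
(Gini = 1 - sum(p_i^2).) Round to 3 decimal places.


Total = 48. Proportions: 18/48, 30/48. sum(p_i^2) = 0.5312. Gini = 1 - 0.5312 = 0.4688, which rounds to 0.469.

0.469


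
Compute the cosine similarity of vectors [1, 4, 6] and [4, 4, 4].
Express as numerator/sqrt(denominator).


dot = 44. |a|^2 = 53, |b|^2 = 48. cos = 44/sqrt(2544).

44/sqrt(2544)


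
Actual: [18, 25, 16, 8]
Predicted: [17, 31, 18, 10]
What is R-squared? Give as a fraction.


Mean(y) = 67/4. SS_res = 45. SS_tot = 587/4. R^2 = 1 - 45/(587/4) = 407/587.

407/587


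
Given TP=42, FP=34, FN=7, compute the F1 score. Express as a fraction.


Precision = 42/76 = 21/38. Recall = 42/49 = 6/7. F1 = 2*P*R/(P+R) = 84/125.

84/125


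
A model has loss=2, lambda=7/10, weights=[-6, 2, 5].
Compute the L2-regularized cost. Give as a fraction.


L2 sq norm = sum(w^2) = 65. J = 2 + 7/10 * 65 = 95/2.

95/2


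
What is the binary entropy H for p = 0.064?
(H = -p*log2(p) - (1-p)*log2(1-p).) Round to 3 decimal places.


H = -0.064*log2(0.064) - 0.936*log2(0.936) = 0.343.

0.343


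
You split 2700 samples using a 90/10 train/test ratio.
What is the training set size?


Test set = 2700 * 10% = 270. Training set = 2700 - 270 = 2430.

2430


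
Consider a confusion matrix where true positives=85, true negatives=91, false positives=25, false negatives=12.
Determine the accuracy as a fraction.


Accuracy = (TP + TN) / (TP + TN + FP + FN) = (85 + 91) / 213 = 176/213.

176/213


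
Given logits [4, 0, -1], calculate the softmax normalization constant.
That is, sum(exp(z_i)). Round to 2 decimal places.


Denom = e^4=54.5982 + e^0=1.0000 + e^-1=0.3679. Sum = 55.9661, which rounds to 55.97.

55.97


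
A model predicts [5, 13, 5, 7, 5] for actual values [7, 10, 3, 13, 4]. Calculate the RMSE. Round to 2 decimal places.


MSE = 10.8000. RMSE = sqrt(10.8000) = 3.29.

3.29


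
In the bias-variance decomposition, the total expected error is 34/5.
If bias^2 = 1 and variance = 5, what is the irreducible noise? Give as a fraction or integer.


Total error = bias^2 + variance + irreducible noise. So irreducible noise = 34/5 - 1 - 5 = 4/5.

4/5


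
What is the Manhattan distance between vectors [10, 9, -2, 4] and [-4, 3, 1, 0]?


d = sum of absolute differences: |10--4|=14 + |9-3|=6 + |-2-1|=3 + |4-0|=4 = 27.

27


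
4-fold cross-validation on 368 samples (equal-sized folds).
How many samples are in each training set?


Each validation fold has 368/4 = 92 samples. Training set = 368 - 92 = 276.

276


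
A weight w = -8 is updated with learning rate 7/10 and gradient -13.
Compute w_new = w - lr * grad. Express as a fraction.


w_new = -8 - 7/10 * -13 = -8 - -91/10 = 11/10.

11/10


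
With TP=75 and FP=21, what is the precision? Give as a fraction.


Precision = TP / (TP + FP) = 75 / 96 = 25/32.

25/32


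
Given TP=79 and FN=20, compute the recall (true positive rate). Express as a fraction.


Recall = TP / (TP + FN) = 79 / 99 = 79/99.

79/99


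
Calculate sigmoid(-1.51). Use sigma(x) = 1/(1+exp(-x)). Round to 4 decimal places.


sigma(-1.51) = 1/(1+e^(1.51)) = 1/(1+4.526731) = 1/5.526731 = 0.1809.

0.1809


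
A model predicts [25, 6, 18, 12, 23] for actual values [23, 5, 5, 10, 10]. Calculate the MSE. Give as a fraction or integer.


MSE = (1/5) * ((23-25)^2=4 + (5-6)^2=1 + (5-18)^2=169 + (10-12)^2=4 + (10-23)^2=169). Sum = 347. MSE = 347/5.

347/5


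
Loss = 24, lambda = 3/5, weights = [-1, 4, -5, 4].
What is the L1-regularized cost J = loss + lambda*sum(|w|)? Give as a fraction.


L1 norm = sum(|w|) = 14. J = 24 + 3/5 * 14 = 162/5.

162/5


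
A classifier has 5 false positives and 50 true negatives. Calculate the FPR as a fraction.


FPR = FP / (FP + TN) = 5 / 55 = 1/11.

1/11


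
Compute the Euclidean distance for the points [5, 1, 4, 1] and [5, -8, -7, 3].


d = sqrt(sum of squared differences). (5-5)^2=0, (1--8)^2=81, (4--7)^2=121, (1-3)^2=4. Sum = 206.

sqrt(206)


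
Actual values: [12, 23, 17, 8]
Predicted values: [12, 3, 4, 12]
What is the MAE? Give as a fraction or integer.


MAE = (1/4) * (|12-12|=0 + |23-3|=20 + |17-4|=13 + |8-12|=4). Sum = 37. MAE = 37/4.

37/4


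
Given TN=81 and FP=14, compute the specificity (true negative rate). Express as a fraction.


Specificity = TN / (TN + FP) = 81 / 95 = 81/95.

81/95


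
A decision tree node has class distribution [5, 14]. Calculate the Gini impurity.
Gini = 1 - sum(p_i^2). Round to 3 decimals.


Total = 19. Proportions: 5/19, 14/19. sum(p_i^2) = 0.6122. Gini = 1 - 0.6122 = 0.3878, which rounds to 0.388.

0.388


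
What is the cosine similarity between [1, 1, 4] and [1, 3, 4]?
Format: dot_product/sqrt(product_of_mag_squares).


dot = 20. |a|^2 = 18, |b|^2 = 26. cos = 20/sqrt(468).

20/sqrt(468)


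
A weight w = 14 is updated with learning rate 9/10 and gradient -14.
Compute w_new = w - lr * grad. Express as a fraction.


w_new = 14 - 9/10 * -14 = 14 - -63/5 = 133/5.

133/5


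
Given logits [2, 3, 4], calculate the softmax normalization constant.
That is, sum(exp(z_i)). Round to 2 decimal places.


Denom = e^2=7.3891 + e^3=20.0855 + e^4=54.5982. Sum = 82.0728, which rounds to 82.07.

82.07


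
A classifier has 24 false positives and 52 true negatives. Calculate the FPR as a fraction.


FPR = FP / (FP + TN) = 24 / 76 = 6/19.

6/19


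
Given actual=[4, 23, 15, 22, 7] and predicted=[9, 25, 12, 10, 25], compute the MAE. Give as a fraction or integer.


MAE = (1/5) * (|4-9|=5 + |23-25|=2 + |15-12|=3 + |22-10|=12 + |7-25|=18). Sum = 40. MAE = 8.

8


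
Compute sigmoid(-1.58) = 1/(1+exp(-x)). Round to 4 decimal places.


sigma(-1.58) = 1/(1+e^(1.58)) = 1/(1+4.854956) = 1/5.854956 = 0.1708.

0.1708


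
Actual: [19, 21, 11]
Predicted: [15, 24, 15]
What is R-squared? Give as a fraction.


Mean(y) = 17. SS_res = 41. SS_tot = 56. R^2 = 1 - 41/(56) = 15/56.

15/56


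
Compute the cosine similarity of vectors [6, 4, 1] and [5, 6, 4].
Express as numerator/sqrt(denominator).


dot = 58. |a|^2 = 53, |b|^2 = 77. cos = 58/sqrt(4081).

58/sqrt(4081)


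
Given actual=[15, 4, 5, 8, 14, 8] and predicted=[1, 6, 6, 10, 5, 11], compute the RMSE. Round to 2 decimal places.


MSE = 49.1667. RMSE = sqrt(49.1667) = 7.01.

7.01


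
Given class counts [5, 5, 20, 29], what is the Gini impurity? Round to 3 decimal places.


Total = 59. Proportions: 5/59, 5/59, 20/59, 29/59. sum(p_i^2) = 0.3709. Gini = 1 - 0.3709 = 0.6291, which rounds to 0.629.

0.629


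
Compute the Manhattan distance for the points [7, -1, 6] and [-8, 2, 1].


d = sum of absolute differences: |7--8|=15 + |-1-2|=3 + |6-1|=5 = 23.

23


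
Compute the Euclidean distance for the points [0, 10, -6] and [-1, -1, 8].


d = sqrt(sum of squared differences). (0--1)^2=1, (10--1)^2=121, (-6-8)^2=196. Sum = 318.

sqrt(318)


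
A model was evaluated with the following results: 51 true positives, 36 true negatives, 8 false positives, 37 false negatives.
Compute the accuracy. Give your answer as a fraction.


Accuracy = (TP + TN) / (TP + TN + FP + FN) = (51 + 36) / 132 = 29/44.

29/44


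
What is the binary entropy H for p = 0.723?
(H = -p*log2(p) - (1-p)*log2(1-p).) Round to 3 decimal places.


H = -0.723*log2(0.723) - 0.277*log2(0.277) = 0.851.

0.851


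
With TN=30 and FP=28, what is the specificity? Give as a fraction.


Specificity = TN / (TN + FP) = 30 / 58 = 15/29.

15/29


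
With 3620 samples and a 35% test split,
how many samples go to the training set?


Test set = 3620 * 35% = 1267. Training set = 3620 - 1267 = 2353.

2353


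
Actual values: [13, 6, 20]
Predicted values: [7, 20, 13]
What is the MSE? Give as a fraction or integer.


MSE = (1/3) * ((13-7)^2=36 + (6-20)^2=196 + (20-13)^2=49). Sum = 281. MSE = 281/3.

281/3


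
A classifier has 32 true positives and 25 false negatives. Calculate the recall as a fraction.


Recall = TP / (TP + FN) = 32 / 57 = 32/57.

32/57


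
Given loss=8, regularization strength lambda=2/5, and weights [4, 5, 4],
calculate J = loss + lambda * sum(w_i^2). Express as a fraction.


L2 sq norm = sum(w^2) = 57. J = 8 + 2/5 * 57 = 154/5.

154/5


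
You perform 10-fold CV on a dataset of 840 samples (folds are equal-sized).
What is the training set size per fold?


Each validation fold has 840/10 = 84 samples. Training set = 840 - 84 = 756.

756


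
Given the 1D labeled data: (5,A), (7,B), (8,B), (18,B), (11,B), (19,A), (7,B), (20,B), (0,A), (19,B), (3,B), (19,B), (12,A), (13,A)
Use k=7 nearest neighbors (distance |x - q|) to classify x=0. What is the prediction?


Distances: |5-0|=5, |7-0|=7, |8-0|=8, |18-0|=18, |11-0|=11, |19-0|=19, |7-0|=7, |20-0|=20, |0-0|=0, |19-0|=19, |3-0|=3, |19-0|=19, |12-0|=12, |13-0|=13. 7 nearest: (0,A), (3,B), (5,A), (7,B), (7,B), (8,B), (11,B). Counts: {'A': 2, 'B': 5}. Majority class: B.

B


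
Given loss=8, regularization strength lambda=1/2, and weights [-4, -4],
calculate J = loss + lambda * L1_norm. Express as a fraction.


L1 norm = sum(|w|) = 8. J = 8 + 1/2 * 8 = 12.

12


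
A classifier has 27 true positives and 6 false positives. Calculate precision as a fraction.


Precision = TP / (TP + FP) = 27 / 33 = 9/11.

9/11


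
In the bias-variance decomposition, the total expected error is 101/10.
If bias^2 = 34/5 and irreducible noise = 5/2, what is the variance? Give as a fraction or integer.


Total error = bias^2 + variance + irreducible noise. So variance = 101/10 - 34/5 - 5/2 = 4/5.

4/5


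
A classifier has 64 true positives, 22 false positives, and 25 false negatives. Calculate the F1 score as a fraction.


Precision = 64/86 = 32/43. Recall = 64/89 = 64/89. F1 = 2*P*R/(P+R) = 128/175.

128/175


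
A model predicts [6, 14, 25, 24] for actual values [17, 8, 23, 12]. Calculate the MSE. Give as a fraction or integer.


MSE = (1/4) * ((17-6)^2=121 + (8-14)^2=36 + (23-25)^2=4 + (12-24)^2=144). Sum = 305. MSE = 305/4.

305/4


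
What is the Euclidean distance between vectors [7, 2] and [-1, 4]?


d = sqrt(sum of squared differences). (7--1)^2=64, (2-4)^2=4. Sum = 68.

sqrt(68)


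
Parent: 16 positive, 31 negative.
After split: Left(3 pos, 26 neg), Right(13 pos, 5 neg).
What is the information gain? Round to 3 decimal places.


H(parent) = 0.9252. H(left) = 0.4798, H(right) = 0.8524. Weighted = (29/47)*0.4798 + (18/47)*0.8524 = 0.6225. IG = 0.9252 - 0.6225 = 0.3027, which rounds to 0.303.

0.303


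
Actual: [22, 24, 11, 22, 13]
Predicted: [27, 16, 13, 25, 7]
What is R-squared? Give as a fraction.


Mean(y) = 92/5. SS_res = 138. SS_tot = 706/5. R^2 = 1 - 138/(706/5) = 8/353.

8/353


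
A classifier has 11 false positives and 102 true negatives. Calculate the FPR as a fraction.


FPR = FP / (FP + TN) = 11 / 113 = 11/113.

11/113


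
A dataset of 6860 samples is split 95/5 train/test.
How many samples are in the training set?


Test set = 6860 * 5% = 343. Training set = 6860 - 343 = 6517.

6517


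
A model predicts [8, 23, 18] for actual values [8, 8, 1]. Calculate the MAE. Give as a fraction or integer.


MAE = (1/3) * (|8-8|=0 + |8-23|=15 + |1-18|=17). Sum = 32. MAE = 32/3.

32/3


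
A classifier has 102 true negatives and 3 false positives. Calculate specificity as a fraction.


Specificity = TN / (TN + FP) = 102 / 105 = 34/35.

34/35


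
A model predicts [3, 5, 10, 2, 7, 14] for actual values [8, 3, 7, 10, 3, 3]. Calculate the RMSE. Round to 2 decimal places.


MSE = 39.8333. RMSE = sqrt(39.8333) = 6.31.

6.31


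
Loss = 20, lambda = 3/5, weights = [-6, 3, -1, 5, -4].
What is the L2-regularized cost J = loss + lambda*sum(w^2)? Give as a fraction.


L2 sq norm = sum(w^2) = 87. J = 20 + 3/5 * 87 = 361/5.

361/5


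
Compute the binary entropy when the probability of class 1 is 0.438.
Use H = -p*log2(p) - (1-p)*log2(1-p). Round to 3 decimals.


H = -0.438*log2(0.438) - 0.562*log2(0.562) = 0.989.

0.989


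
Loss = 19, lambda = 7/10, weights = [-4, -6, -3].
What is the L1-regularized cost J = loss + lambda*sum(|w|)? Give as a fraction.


L1 norm = sum(|w|) = 13. J = 19 + 7/10 * 13 = 281/10.

281/10


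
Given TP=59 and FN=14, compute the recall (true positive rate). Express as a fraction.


Recall = TP / (TP + FN) = 59 / 73 = 59/73.

59/73


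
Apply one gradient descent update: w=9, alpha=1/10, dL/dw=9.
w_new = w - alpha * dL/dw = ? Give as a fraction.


w_new = 9 - 1/10 * 9 = 9 - 9/10 = 81/10.

81/10


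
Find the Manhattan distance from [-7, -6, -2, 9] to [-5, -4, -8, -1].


d = sum of absolute differences: |-7--5|=2 + |-6--4|=2 + |-2--8|=6 + |9--1|=10 = 20.

20


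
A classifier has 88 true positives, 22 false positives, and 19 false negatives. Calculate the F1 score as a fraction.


Precision = 88/110 = 4/5. Recall = 88/107 = 88/107. F1 = 2*P*R/(P+R) = 176/217.

176/217


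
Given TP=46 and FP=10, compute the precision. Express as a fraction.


Precision = TP / (TP + FP) = 46 / 56 = 23/28.

23/28


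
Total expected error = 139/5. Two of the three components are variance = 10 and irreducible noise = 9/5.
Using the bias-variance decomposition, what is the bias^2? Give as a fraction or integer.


Total error = bias^2 + variance + irreducible noise. So bias^2 = 139/5 - 10 - 9/5 = 16.

16


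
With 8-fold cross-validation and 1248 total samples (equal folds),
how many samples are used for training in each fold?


Each validation fold has 1248/8 = 156 samples. Training set = 1248 - 156 = 1092.

1092


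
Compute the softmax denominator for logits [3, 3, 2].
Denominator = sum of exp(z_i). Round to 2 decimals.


Denom = e^3=20.0855 + e^3=20.0855 + e^2=7.3891. Sum = 47.5601, which rounds to 47.56.

47.56


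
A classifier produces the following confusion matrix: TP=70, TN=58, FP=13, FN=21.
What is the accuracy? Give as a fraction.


Accuracy = (TP + TN) / (TP + TN + FP + FN) = (70 + 58) / 162 = 64/81.

64/81


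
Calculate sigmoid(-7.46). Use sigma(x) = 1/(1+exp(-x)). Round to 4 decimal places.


sigma(-7.46) = 1/(1+e^(7.46)) = 1/(1+1737.148057) = 1/1738.148057 = 0.0006.

0.0006


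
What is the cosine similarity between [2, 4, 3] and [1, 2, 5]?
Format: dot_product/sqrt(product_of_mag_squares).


dot = 25. |a|^2 = 29, |b|^2 = 30. cos = 25/sqrt(870).

25/sqrt(870)


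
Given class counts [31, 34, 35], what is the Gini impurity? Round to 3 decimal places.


Total = 100. Proportions: 31/100, 34/100, 35/100. sum(p_i^2) = 0.3342. Gini = 1 - 0.3342 = 0.6658, which rounds to 0.666.

0.666


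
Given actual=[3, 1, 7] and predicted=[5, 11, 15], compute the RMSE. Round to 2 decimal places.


MSE = 56.0000. RMSE = sqrt(56.0000) = 7.48.

7.48


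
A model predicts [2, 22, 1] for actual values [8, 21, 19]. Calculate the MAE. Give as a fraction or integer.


MAE = (1/3) * (|8-2|=6 + |21-22|=1 + |19-1|=18). Sum = 25. MAE = 25/3.

25/3


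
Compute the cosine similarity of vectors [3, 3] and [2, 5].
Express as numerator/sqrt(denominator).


dot = 21. |a|^2 = 18, |b|^2 = 29. cos = 21/sqrt(522).

21/sqrt(522)


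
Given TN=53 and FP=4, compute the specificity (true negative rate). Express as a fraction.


Specificity = TN / (TN + FP) = 53 / 57 = 53/57.

53/57


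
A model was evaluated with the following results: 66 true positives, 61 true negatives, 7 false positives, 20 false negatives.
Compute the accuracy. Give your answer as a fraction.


Accuracy = (TP + TN) / (TP + TN + FP + FN) = (66 + 61) / 154 = 127/154.

127/154


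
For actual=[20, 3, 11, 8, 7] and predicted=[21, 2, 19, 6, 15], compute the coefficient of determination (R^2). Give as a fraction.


Mean(y) = 49/5. SS_res = 134. SS_tot = 814/5. R^2 = 1 - 134/(814/5) = 72/407.

72/407


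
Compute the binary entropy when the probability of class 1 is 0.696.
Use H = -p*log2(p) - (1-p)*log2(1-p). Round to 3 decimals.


H = -0.696*log2(0.696) - 0.304*log2(0.304) = 0.886.

0.886


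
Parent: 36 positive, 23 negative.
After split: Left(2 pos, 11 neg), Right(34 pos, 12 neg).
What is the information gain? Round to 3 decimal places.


H(parent) = 0.9647. H(left) = 0.6194, H(right) = 0.8281. Weighted = (13/59)*0.6194 + (46/59)*0.8281 = 0.7821. IG = 0.9647 - 0.7821 = 0.1826, which rounds to 0.183.

0.183


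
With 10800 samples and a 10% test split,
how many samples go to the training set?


Test set = 10800 * 10% = 1080. Training set = 10800 - 1080 = 9720.

9720


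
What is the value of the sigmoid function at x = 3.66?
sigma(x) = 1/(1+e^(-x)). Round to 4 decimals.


sigma(3.66) = 1/(1+e^(-3.66)) = 1/(1+0.025733) = 1/1.025733 = 0.9749.

0.9749


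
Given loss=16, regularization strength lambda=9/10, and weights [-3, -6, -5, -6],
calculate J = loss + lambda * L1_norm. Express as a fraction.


L1 norm = sum(|w|) = 20. J = 16 + 9/10 * 20 = 34.

34


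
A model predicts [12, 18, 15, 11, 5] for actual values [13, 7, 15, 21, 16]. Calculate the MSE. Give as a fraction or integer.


MSE = (1/5) * ((13-12)^2=1 + (7-18)^2=121 + (15-15)^2=0 + (21-11)^2=100 + (16-5)^2=121). Sum = 343. MSE = 343/5.

343/5


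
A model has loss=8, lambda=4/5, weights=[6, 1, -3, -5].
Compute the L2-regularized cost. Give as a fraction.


L2 sq norm = sum(w^2) = 71. J = 8 + 4/5 * 71 = 324/5.

324/5


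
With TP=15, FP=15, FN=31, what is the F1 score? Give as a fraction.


Precision = 15/30 = 1/2. Recall = 15/46 = 15/46. F1 = 2*P*R/(P+R) = 15/38.

15/38


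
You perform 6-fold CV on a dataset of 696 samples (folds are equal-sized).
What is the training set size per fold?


Each validation fold has 696/6 = 116 samples. Training set = 696 - 116 = 580.

580


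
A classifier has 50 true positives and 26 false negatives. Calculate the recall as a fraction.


Recall = TP / (TP + FN) = 50 / 76 = 25/38.

25/38


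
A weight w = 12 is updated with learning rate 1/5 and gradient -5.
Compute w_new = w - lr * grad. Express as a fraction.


w_new = 12 - 1/5 * -5 = 12 - -1 = 13.

13


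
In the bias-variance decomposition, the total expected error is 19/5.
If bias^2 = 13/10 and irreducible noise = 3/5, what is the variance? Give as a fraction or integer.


Total error = bias^2 + variance + irreducible noise. So variance = 19/5 - 13/10 - 3/5 = 19/10.

19/10


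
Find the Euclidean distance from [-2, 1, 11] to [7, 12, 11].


d = sqrt(sum of squared differences). (-2-7)^2=81, (1-12)^2=121, (11-11)^2=0. Sum = 202.

sqrt(202)


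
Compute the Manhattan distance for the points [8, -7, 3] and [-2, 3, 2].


d = sum of absolute differences: |8--2|=10 + |-7-3|=10 + |3-2|=1 = 21.

21


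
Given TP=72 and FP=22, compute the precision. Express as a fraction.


Precision = TP / (TP + FP) = 72 / 94 = 36/47.

36/47


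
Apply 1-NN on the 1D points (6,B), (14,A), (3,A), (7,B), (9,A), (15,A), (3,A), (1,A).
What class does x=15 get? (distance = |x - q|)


Distances: |6-15|=9, |14-15|=1, |3-15|=12, |7-15|=8, |9-15|=6, |15-15|=0, |3-15|=12, |1-15|=14. 1 nearest: (15,A). Counts: {'A': 1}. Majority class: A.

A


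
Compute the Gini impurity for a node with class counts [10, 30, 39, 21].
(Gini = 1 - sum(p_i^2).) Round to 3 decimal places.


Total = 100. Proportions: 10/100, 30/100, 39/100, 21/100. sum(p_i^2) = 0.2962. Gini = 1 - 0.2962 = 0.7038, which rounds to 0.704.

0.704


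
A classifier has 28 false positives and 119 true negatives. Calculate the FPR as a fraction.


FPR = FP / (FP + TN) = 28 / 147 = 4/21.

4/21


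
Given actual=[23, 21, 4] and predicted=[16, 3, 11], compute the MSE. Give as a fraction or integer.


MSE = (1/3) * ((23-16)^2=49 + (21-3)^2=324 + (4-11)^2=49). Sum = 422. MSE = 422/3.

422/3


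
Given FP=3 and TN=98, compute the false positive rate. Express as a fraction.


FPR = FP / (FP + TN) = 3 / 101 = 3/101.

3/101


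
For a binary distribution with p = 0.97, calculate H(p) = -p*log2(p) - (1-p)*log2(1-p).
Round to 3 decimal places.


H = -0.97*log2(0.97) - 0.03*log2(0.03) = 0.194.

0.194


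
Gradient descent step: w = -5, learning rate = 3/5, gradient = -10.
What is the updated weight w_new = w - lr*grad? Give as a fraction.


w_new = -5 - 3/5 * -10 = -5 - -6 = 1.

1


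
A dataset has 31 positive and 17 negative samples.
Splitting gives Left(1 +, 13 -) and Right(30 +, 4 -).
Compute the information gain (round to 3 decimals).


H(parent) = 0.9377. H(left) = 0.3712, H(right) = 0.5226. Weighted = (14/48)*0.3712 + (34/48)*0.5226 = 0.4784. IG = 0.9377 - 0.4784 = 0.4593, which rounds to 0.459.

0.459


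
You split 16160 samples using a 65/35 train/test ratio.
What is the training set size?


Test set = 16160 * 35% = 5656. Training set = 16160 - 5656 = 10504.

10504


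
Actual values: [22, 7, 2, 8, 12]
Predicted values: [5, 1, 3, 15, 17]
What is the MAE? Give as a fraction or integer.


MAE = (1/5) * (|22-5|=17 + |7-1|=6 + |2-3|=1 + |8-15|=7 + |12-17|=5). Sum = 36. MAE = 36/5.

36/5


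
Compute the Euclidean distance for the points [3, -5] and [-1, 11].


d = sqrt(sum of squared differences). (3--1)^2=16, (-5-11)^2=256. Sum = 272.

sqrt(272)


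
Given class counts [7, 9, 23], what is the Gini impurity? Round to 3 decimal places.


Total = 39. Proportions: 7/39, 9/39, 23/39. sum(p_i^2) = 0.4333. Gini = 1 - 0.4333 = 0.5667, which rounds to 0.567.

0.567


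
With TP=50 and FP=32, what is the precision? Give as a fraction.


Precision = TP / (TP + FP) = 50 / 82 = 25/41.

25/41


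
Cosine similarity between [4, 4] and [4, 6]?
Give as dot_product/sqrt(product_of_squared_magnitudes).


dot = 40. |a|^2 = 32, |b|^2 = 52. cos = 40/sqrt(1664).

40/sqrt(1664)


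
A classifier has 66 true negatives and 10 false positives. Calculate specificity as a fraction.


Specificity = TN / (TN + FP) = 66 / 76 = 33/38.

33/38


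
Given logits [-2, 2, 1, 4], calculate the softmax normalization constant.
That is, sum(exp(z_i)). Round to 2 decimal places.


Denom = e^-2=0.1353 + e^2=7.3891 + e^1=2.7183 + e^4=54.5982. Sum = 64.8409, which rounds to 64.84.

64.84


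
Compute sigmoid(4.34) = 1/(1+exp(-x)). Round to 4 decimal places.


sigma(4.34) = 1/(1+e^(-4.34)) = 1/(1+0.013037) = 1/1.013037 = 0.9871.

0.9871


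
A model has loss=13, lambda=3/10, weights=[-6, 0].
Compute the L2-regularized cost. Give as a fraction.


L2 sq norm = sum(w^2) = 36. J = 13 + 3/10 * 36 = 119/5.

119/5


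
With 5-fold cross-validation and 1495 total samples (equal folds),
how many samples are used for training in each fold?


Each validation fold has 1495/5 = 299 samples. Training set = 1495 - 299 = 1196.

1196


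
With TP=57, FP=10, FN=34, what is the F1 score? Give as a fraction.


Precision = 57/67 = 57/67. Recall = 57/91 = 57/91. F1 = 2*P*R/(P+R) = 57/79.

57/79


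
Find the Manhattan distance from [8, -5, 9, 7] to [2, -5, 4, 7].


d = sum of absolute differences: |8-2|=6 + |-5--5|=0 + |9-4|=5 + |7-7|=0 = 11.

11


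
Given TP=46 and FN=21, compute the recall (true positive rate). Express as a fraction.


Recall = TP / (TP + FN) = 46 / 67 = 46/67.

46/67


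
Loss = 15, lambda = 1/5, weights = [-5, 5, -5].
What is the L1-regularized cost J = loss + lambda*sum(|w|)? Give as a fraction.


L1 norm = sum(|w|) = 15. J = 15 + 1/5 * 15 = 18.

18


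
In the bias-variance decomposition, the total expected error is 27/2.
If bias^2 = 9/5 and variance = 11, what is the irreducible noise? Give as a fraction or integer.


Total error = bias^2 + variance + irreducible noise. So irreducible noise = 27/2 - 9/5 - 11 = 7/10.

7/10


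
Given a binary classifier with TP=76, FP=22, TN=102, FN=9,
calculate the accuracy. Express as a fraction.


Accuracy = (TP + TN) / (TP + TN + FP + FN) = (76 + 102) / 209 = 178/209.

178/209


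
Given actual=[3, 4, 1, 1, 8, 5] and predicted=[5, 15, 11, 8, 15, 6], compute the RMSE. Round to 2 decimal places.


MSE = 54.0000. RMSE = sqrt(54.0000) = 7.35.

7.35


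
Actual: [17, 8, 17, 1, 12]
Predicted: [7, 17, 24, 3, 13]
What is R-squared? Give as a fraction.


Mean(y) = 11. SS_res = 235. SS_tot = 182. R^2 = 1 - 235/(182) = -53/182.

-53/182


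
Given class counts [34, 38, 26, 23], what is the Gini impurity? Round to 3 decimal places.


Total = 121. Proportions: 34/121, 38/121, 26/121, 23/121. sum(p_i^2) = 0.2599. Gini = 1 - 0.2599 = 0.7401, which rounds to 0.740.

0.740


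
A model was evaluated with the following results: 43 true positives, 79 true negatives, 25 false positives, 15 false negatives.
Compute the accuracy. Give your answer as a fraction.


Accuracy = (TP + TN) / (TP + TN + FP + FN) = (43 + 79) / 162 = 61/81.

61/81


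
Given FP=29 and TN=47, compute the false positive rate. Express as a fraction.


FPR = FP / (FP + TN) = 29 / 76 = 29/76.

29/76


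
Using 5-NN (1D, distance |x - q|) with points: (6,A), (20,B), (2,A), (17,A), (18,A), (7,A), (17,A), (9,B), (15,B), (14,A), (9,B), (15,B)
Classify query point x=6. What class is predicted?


Distances: |6-6|=0, |20-6|=14, |2-6|=4, |17-6|=11, |18-6|=12, |7-6|=1, |17-6|=11, |9-6|=3, |15-6|=9, |14-6|=8, |9-6|=3, |15-6|=9. 5 nearest: (6,A), (7,A), (9,B), (9,B), (2,A). Counts: {'A': 3, 'B': 2}. Majority class: A.

A


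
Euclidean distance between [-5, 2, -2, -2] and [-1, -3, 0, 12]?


d = sqrt(sum of squared differences). (-5--1)^2=16, (2--3)^2=25, (-2-0)^2=4, (-2-12)^2=196. Sum = 241.

sqrt(241)


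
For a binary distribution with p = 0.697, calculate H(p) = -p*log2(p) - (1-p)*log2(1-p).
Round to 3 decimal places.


H = -0.697*log2(0.697) - 0.303*log2(0.303) = 0.885.

0.885


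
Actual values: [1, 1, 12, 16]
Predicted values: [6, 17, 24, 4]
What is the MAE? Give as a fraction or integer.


MAE = (1/4) * (|1-6|=5 + |1-17|=16 + |12-24|=12 + |16-4|=12). Sum = 45. MAE = 45/4.

45/4


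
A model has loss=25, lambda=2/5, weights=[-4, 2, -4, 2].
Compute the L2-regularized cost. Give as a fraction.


L2 sq norm = sum(w^2) = 40. J = 25 + 2/5 * 40 = 41.

41


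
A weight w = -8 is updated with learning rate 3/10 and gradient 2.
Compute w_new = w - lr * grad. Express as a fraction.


w_new = -8 - 3/10 * 2 = -8 - 3/5 = -43/5.

-43/5


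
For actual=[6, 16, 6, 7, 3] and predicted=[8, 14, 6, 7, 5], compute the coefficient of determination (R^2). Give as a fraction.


Mean(y) = 38/5. SS_res = 12. SS_tot = 486/5. R^2 = 1 - 12/(486/5) = 71/81.

71/81


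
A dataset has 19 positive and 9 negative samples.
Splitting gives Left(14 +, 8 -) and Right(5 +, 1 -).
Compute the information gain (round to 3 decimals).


H(parent) = 0.9059. H(left) = 0.9457, H(right) = 0.6500. Weighted = (22/28)*0.9457 + (6/28)*0.6500 = 0.8823. IG = 0.9059 - 0.8823 = 0.0236, which rounds to 0.024.

0.024


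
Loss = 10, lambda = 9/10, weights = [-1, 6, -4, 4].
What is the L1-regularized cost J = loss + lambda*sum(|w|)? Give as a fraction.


L1 norm = sum(|w|) = 15. J = 10 + 9/10 * 15 = 47/2.

47/2


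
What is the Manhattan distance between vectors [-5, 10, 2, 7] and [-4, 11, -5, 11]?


d = sum of absolute differences: |-5--4|=1 + |10-11|=1 + |2--5|=7 + |7-11|=4 = 13.

13


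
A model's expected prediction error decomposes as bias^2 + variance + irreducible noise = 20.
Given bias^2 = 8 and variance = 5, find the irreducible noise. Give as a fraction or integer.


Total error = bias^2 + variance + irreducible noise. So irreducible noise = 20 - 8 - 5 = 7.

7


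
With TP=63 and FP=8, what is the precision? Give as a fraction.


Precision = TP / (TP + FP) = 63 / 71 = 63/71.

63/71


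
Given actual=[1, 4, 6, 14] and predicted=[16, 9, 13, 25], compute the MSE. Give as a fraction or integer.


MSE = (1/4) * ((1-16)^2=225 + (4-9)^2=25 + (6-13)^2=49 + (14-25)^2=121). Sum = 420. MSE = 105.

105


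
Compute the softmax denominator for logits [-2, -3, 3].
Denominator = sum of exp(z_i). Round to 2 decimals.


Denom = e^-2=0.1353 + e^-3=0.0498 + e^3=20.0855. Sum = 20.2706, which rounds to 20.27.

20.27


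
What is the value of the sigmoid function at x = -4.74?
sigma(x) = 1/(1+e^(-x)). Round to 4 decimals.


sigma(-4.74) = 1/(1+e^(4.74)) = 1/(1+114.434202) = 1/115.434202 = 0.0087.

0.0087


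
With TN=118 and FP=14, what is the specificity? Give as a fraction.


Specificity = TN / (TN + FP) = 118 / 132 = 59/66.

59/66


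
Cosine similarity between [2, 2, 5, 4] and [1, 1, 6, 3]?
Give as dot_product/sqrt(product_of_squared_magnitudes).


dot = 46. |a|^2 = 49, |b|^2 = 47. cos = 46/sqrt(2303).

46/sqrt(2303)


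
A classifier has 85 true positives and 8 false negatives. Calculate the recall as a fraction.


Recall = TP / (TP + FN) = 85 / 93 = 85/93.

85/93


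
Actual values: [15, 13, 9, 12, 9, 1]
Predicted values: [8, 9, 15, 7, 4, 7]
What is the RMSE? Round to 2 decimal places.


MSE = 31.1667. RMSE = sqrt(31.1667) = 5.58.

5.58


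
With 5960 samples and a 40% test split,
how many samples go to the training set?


Test set = 5960 * 40% = 2384. Training set = 5960 - 2384 = 3576.

3576


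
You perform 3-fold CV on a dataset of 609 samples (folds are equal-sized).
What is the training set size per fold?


Each validation fold has 609/3 = 203 samples. Training set = 609 - 203 = 406.

406


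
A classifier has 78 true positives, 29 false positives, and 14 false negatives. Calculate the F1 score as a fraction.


Precision = 78/107 = 78/107. Recall = 78/92 = 39/46. F1 = 2*P*R/(P+R) = 156/199.

156/199


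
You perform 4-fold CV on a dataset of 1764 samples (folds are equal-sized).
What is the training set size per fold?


Each validation fold has 1764/4 = 441 samples. Training set = 1764 - 441 = 1323.

1323


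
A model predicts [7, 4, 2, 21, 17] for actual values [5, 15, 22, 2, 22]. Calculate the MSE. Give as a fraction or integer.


MSE = (1/5) * ((5-7)^2=4 + (15-4)^2=121 + (22-2)^2=400 + (2-21)^2=361 + (22-17)^2=25). Sum = 911. MSE = 911/5.

911/5
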